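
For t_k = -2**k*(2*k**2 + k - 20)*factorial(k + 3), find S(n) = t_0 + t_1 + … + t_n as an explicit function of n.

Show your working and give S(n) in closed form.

Compute t_(k+1)/t_k: get 2*(k + 4)*(k + 2*(k + 1)**2 - 19)/(2*k**2 + k - 20).
Factor: A=2*k + 8; B=1; C=k**2 + k/2 - 10.
Solve (2*k + 8)·f(k+1) − (1)·f(k) = k**2 + k/2 - 10.
deg f ≤ 1 (via 1,0,2).
Coefficient equations give f(k) = (k - 4)/2.
Get s_k = R·t_k = -2**k*(k - 4)*factorial(k + 3) with R(k) = B(k−1)f(k)/C(k) = (k - 4)/(2*k**2 + k - 20).
Δs = -2**k*(2*k**2 + k - 20)*factorial(k + 3), as required.
s_(n+1) = -2**(n + 1)*(n - 3)*factorial(n + 4) and s_(0) = 24, so S(n) = -2*2**n*n*factorial(n + 4) + 6*2**n*factorial(n + 4) - 24.

S(n) = -2*2**n*n*factorial(n + 4) + 6*2**n*factorial(n + 4) - 24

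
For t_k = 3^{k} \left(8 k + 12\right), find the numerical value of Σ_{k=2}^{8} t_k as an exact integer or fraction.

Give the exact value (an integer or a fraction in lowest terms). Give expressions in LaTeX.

Σ = 708516

Compute t_(k+1)/t_k: get 3*(2*k + 5)/(2*k + 3).
Take A(k)=3, B(k)=1, C(k)=k + 3/2.
Need (3)·f(k+1) − (1)·f(k) = k + 3/2.
Bound: deg f ≤ 1.
Solve for f: f(k) = k/2 (degree 1 ≤ 1).
Get s_k = R·t_k = 4*3**k*k with R(k) = B(k−1)f(k)/C(k) = k/(2*k + 3).
Check: Δs_k = 3**k*(8*k + 12). ✓
Evaluate s at k=9 and k=2: 708588 and 72; difference 708516.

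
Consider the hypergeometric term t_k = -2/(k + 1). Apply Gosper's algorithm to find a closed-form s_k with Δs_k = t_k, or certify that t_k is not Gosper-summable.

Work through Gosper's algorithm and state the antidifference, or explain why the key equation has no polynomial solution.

no hypergeometric antidifference exists

r(k) = (k + 1)/(k + 2) after simplifying.
Gosper form: A/B · C(k+1)/C(k) with A=k + 1, B=k + 2, C=1.
Need (k + 1)·f(k+1) − (k + 1)·f(k) = 1.
d = 0 from the (1,1,0) case.
Put f(k) = c0: A·f(k+1) − B(k−1)·f(k) − C = -1; need -1 = 0 — inconsistent ⇒ no f, not summable.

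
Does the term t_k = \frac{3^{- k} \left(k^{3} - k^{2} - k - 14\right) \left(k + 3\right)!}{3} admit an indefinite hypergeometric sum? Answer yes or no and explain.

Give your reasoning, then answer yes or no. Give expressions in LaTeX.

Yes. s_k = 3^{- k} \left(k^{2} - 4 k - 2\right) \left(k + 3\right)!.

The ratio is (k + 4)*(k - (k + 1)**3 + (k + 1)**2 + 15)/(3*(-k**3 + k**2 + k + 14)).
Factor: A=k/3 + 4/3; B=1; C=k**3 - k**2 - k - 14.
Set up (k/3 + 4/3)·f(k+1) − (1)·f(k) − (k**3 - k**2 - k - 14) = 0.
From deg A=1, deg B=0, deg C=3: d=2.
A polynomial solution: f(k) = 3*(k**2 - 4*k - 2).
R(k) = B(k−1)·f(k)/C(k) = 3*(k**2 - 4*k - 2)/(k**3 - k**2 - k - 14); s_k = R·t_k = (k**2 - 4*k - 2)*factorial(k + 3)/3**k.
Verify: (k**3 - k**2 - k - 14)*factorial(k + 3)/(3*3**k) matches t_k.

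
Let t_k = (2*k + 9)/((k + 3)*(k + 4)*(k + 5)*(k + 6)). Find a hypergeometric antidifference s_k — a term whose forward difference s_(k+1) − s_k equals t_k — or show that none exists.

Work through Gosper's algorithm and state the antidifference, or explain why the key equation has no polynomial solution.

s_k = k*(k + 8)/(15*(k**2 + 8*k + 15))

Step 1: r(k) = (k + 3)*(2*k + 11)/((k + 7)*(2*k + 9)).
Factor: A=k + 3; B=k + 7; C=k + 9/2.
Key eq: (k + 3)·f(k+1) = (k + 6)·f(k) + (k + 9/2).
From deg A=1, deg B=1, deg C=1: d=3.
Solving with deg f ≤ 3: f(k) = k*(k + 4)*(k + 8)/30.
Get s_k = R·t_k = k*(k + 8)/(15*(k**2 + 8*k + 15)) with R(k) = B(k−1)f(k)/C(k) = k*(k + 4)*(k + 6)*(k + 8)/(15*(2*k + 9)).
s_(k+1) − s_k = (2*k + 9)/(k**4 + 18*k**3 + 119*k**2 + 342*k + 360) = t_k.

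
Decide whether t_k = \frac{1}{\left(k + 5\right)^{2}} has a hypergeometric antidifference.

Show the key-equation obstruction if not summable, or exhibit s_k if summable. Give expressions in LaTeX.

No. Not Gosper-summable.

Step 1: r(k) = (k + 5)**2/(k + 6)**2.
Gosper form: A/B · C(k+1)/C(k) with A=k**2 + 10*k + 25, B=k**2 + 12*k + 36, C=1.
Solve (k**2 + 10*k + 25)·f(k+1) − (k**2 + 10*k + 25)·f(k) = 1.
deg f ≤ 0 (via 2,2,0).
Put f(k) = c0: A·f(k+1) − B(k−1)·f(k) − C = -1; need -1 = 0 — inconsistent ⇒ no f, not summable.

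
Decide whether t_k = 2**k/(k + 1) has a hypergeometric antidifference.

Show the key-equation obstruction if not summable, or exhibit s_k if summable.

No. Not Gosper-summable.

Ratio r(k) = 2*(k + 1)/(k + 2).
Gosper form: A/B · C(k+1)/C(k) with A=2*k + 2, B=k + 2, C=1.
f must satisfy (2*k + 2)·f(k+1) − (k + 1)·f(k) = 1.
Bound: deg f ≤ -1.
deg f ≤ -1 is impossible — no certificate.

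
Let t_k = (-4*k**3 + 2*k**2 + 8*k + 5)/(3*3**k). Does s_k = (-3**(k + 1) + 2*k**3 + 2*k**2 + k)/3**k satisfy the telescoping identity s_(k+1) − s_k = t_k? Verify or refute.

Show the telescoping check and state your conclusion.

Valid — Δs_k = t_k.

s_(k+1) = (-9*3**k + 2*k**3 + 8*k**2 + 11*k + 5)/(3*3**k)
s_(k+1) − s_k = (-4*k**3 + 2*k**2 + 8*k + 5)/(3*3**k)
(s_(k+1) − s_k) − t_k = 0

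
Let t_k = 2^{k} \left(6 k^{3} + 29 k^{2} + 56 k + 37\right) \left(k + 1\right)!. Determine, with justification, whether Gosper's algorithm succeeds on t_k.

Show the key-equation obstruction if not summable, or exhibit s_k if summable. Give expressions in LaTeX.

Yes. s_k = 2^{k} \left(3 k^{2} + 4 k + 3\right) \left(k + 1\right)!.

Step 1: r(k) = 2*(6*k**4 + 59*k**3 + 226*k**2 + 392*k + 256)/(6*k**3 + 29*k**2 + 56*k + 37).
So A=2*k + 4 and B=1, with C=k**3 + 29*k**2/6 + 28*k/3 + 37/6.
Solve (2*k + 4)·f(k+1) − (1)·f(k) = k**3 + 29*k**2/6 + 28*k/3 + 37/6.
From deg A=1, deg B=0, deg C=3: d=2.
Solving with deg f ≤ 2: f(k) = (3*k**2 + 4*k + 3)/6.
Get s_k = R·t_k = 2**k*(3*k**2 + 4*k + 3)*factorial(k + 1) with R(k) = B(k−1)f(k)/C(k) = (3*k**2 + 4*k + 3)/(6*k**3 + 29*k**2 + 56*k + 37).
s_(k+1) − s_k = 2**k*(6*k**3 + 29*k**2 + 56*k + 37)*factorial(k + 1) = t_k.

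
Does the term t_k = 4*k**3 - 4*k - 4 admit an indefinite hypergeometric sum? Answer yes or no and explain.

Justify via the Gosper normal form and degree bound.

r(k) = (k - (k + 1)**3 + 2)/(-k**3 + k + 1) after simplifying.
Factor: A=1; B=1; C=k**3 - k - 1.
Need (1)·f(k+1) − (1)·f(k) = k**3 - k - 1.
Bound: deg f ≤ 4.
A polynomial solution: f(k) = k*(k**3 - 2*k**2 - k - 2)/4.
Then R = B(k−1)f/C = k*(k**3 - 2*k**2 - k - 2)/(4*(k**3 - k - 1)), so s_k = R(k)·t_k = k*(k**3 - 2*k**2 - k - 2).
s_(k+1) − s_k = 4*k**3 - 4*k - 4 = t_k.

Yes. s_k = k*(k**3 - 2*k**2 - k - 2).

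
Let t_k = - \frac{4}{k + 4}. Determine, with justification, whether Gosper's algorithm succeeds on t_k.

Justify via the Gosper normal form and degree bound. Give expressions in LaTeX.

No; the coefficient equations for f are inconsistent.

r(k) = (k + 4)/(k + 5) after simplifying.
Factor: A=k + 4; B=k + 5; C=1.
Set up (k + 4)·f(k+1) − (k + 4)·f(k) − (1) = 0.
Degrees (1,1,0) ⇒ d ≤ 0.
Write f(k) = c0. Then LHS − RHS = -1, requiring -1 = 0: contradictory. No certificate.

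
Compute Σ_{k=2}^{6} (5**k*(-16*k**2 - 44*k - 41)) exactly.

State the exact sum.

r(k) = 5*(16*k**2 + 76*k + 101)/(16*k**2 + 44*k + 41) after simplifying.
A = 5, B = 1, C = k**2 + 11*k/4 + 41/16.
Key eq: (5)·f(k+1) = (1)·f(k) + (k**2 + 11*k/4 + 41/16).
From deg A=0, deg B=0, deg C=2: d=2.
Coefficient equations give f(k) = (4*k**2 + k + 4)/16.
Get s_k = R·t_k = 5**k*(-4*k**2 - k - 4) with R(k) = B(k−1)f(k)/C(k) = (4*k**2 + k + 4)/(16*k**2 + 44*k + 41).
s_(k+1) − s_k = 5**k*(-16*k**2 - 44*k - 41) = t_k.
Sum = s_(7) − s_(2); s_(7) = -16171875, s_(2) = -550 ⇒ -16171325.

Σ = -16171325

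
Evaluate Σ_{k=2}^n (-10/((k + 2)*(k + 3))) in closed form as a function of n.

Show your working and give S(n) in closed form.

r(k) = (k + 2)/(k + 4) after simplifying.
Normal form (A,B,C) = (k + 2, k + 4, 1).
Key eq: (k + 2)·f(k+1) = (k + 3)·f(k) + (1).
d = 1 from the (1,1,0) case.
Solving with deg f ≤ 1: f(k) = k/2.
So s_k = (B(k−1)f/C)·t_k = (k*(k + 3)/2)·t_k = -5*k/(k + 2).
Check: Δs_k = -10/(k**2 + 5*k + 6). ✓
Σ_(k=2)^n t_k = s_(n+1) − s_(2) = (5*(-n - 1)/(n + 3)) − (-5/2), i.e. 5*(1 - n)/(2*(n + 3)).

S(n) = 5*(1 - n)/(2*(n + 3))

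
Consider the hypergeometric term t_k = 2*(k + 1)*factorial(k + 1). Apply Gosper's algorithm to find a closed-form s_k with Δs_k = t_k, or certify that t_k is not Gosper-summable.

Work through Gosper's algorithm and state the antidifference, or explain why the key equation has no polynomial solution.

Ratio r(k) = (k + 2)**2/(k + 1).
A = k + 2, B = 1, C = k + 1.
Key eq: (k + 2)·f(k+1) = (1)·f(k) + (k + 1).
d = 0 from the (1,0,1) case.
A polynomial solution: f(k) = 1.
Get s_k = R·t_k = 2*factorial(k + 1) with R(k) = B(k−1)f(k)/C(k) = 1/(k + 1).
Check: Δs_k = 2*(k + 1)*factorial(k + 1). ✓

s_k = 2*factorial(k + 1)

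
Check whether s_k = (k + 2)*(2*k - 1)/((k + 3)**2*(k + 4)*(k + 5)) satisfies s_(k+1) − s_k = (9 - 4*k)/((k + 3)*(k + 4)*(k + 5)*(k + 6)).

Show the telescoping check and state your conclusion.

Invalid: residual (6*k**2 + 14*k - 33)/(k**6 + 25*k**5 + 257*k**4 + 1391*k**3 + 4182*k**2 + 6624*k + 4320) ≠ 0.

s_(k+1) = (k + 3)*(2*k + 1)/((k + 4)**2*(k + 5)*(k + 6))
s_(k+1) − s_k = (-(k + 2)*(k + 4)*(k + 6)*(2*k - 1) + (k + 3)**3*(2*k + 1))/((k + 3)**2*(k + 4)**2*(k + 5)*(k + 6))
(s_(k+1) − s_k) − t_k = (6*k**2 + 14*k - 33)/(k**6 + 25*k**5 + 257*k**4 + 1391*k**3 + 4182*k**2 + 6624*k + 4320)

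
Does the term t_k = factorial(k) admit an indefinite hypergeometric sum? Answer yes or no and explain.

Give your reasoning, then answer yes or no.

No — key equation has no polynomial f.

Step 1: r(k) = k + 1.
Factor: A=k + 1; B=1; C=1.
Key eq: (k + 1)·f(k+1) = (1)·f(k) + (1).
Bound: deg f ≤ -1.
d = -1 < 0 ⇒ no nonzero polynomial f; not summable.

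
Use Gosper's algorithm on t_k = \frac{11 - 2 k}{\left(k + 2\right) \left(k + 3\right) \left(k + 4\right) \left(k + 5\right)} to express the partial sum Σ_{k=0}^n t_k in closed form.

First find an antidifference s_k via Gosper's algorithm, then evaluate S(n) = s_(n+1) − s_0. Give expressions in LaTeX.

Step 1: r(k) = (k + 2)*(2*k - 9)/((k + 6)*(2*k - 11)).
So A=k + 2 and B=k + 6, with C=k - 11/2.
Key eq: (k + 2)·f(k+1) = (k + 5)·f(k) + (k - 11/2).
deg f ≤ 3 (via 1,1,1).
Coefficient equations give f(k) = -k*(k**2 + 9*k + 34)/16.
So s_k = (B(k−1)f/C)·t_k = (-k*(k + 5)*(k**2 + 9*k + 34)/(8*(2*k - 11)))·t_k = k*(k**2 + 9*k + 34)/(8*(k + 2)*(k + 3)*(k + 4)).
s_(k+1) − s_k = (11 - 2*k)/(k**4 + 14*k**3 + 71*k**2 + 154*k + 120) = t_k.
s_(n+1) = (n**3 + 12*n**2 + 55*n + 44)/(8*(n**3 + 12*n**2 + 47*n + 60)) and s_(0) = 0, so S(n) = (n**3 + 12*n**2 + 55*n + 44)/(8*(n**3 + 12*n**2 + 47*n + 60)).

S(n) = \frac{n^{3} + 12 n^{2} + 55 n + 44}{8 \left(n^{3} + 12 n^{2} + 47 n + 60\right)}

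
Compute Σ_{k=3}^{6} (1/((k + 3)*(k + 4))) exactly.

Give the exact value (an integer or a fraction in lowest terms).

The ratio is (k + 3)/(k + 5).
Take A(k)=k + 3, B(k)=k + 5, C(k)=1.
Solve (k + 3)·f(k+1) − (k + 4)·f(k) = 1.
Bound: deg f ≤ 1.
A polynomial solution: f(k) = k/3.
Certificate R = B(k−1)f/C = k*(k + 4)/3 gives s_k = k/(3*(k + 3)).
Verify: 1/(k**2 + 7*k + 12) matches t_k.
Evaluate s at k=7 and k=3: 7/30 and 1/6; difference 1/15.

Σ = 1/15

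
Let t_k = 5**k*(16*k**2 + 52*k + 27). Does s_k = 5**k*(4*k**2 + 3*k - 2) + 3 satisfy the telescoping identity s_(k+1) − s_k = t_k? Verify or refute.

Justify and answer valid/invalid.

valid; difference matches t_k

s_(k+1) = 5**(k + 1)*(3*k + 4*(k + 1)**2 + 1) + 3
s_(k+1) − s_k = 5**k*(16*k**2 + 52*k + 27)
(s_(k+1) − s_k) − t_k = 0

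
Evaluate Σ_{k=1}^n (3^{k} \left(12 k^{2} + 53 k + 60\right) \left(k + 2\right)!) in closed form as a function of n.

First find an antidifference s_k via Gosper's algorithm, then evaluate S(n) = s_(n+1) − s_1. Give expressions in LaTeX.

S(n) = 12 \cdot 3^{n} n \left(n + 3\right)! + 21 \cdot 3^{n} \left(n + 3\right)! - 126

r(k) = 3*(12*k**3 + 113*k**2 + 356*k + 375)/(12*k**2 + 53*k + 60) after simplifying.
Factor: A=3*k + 9; B=1; C=k**2 + 53*k/12 + 5.
Set up (3*k + 9)·f(k+1) − (1)·f(k) − (k**2 + 53*k/12 + 5) = 0.
Bound: deg f ≤ 1.
Match coefficients ⇒ f(k) = (4*k + 3)/12.
Get s_k = R·t_k = 3**k*(4*k + 3)*factorial(k + 2) with R(k) = B(k−1)f(k)/C(k) = (4*k + 3)/(12*k**2 + 53*k + 60).
Verify: 3**k*(12*k**2 + 53*k + 60)*factorial(k + 2) matches t_k.
s_(n+1) = 3**(n + 1)*(4*n + 7)*factorial(n + 3) and s_(1) = 126, so S(n) = 12*3**n*n*factorial(n + 3) + 21*3**n*factorial(n + 3) - 126.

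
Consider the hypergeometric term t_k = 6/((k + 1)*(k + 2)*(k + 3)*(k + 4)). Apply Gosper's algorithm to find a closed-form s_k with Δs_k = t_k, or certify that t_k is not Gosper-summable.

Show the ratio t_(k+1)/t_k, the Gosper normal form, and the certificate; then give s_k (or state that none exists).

s_k = k*(k**2 + 6*k + 11)/(3*(k + 1)*(k + 2)*(k + 3))

Compute t_(k+1)/t_k: get (k + 1)/(k + 5).
Factor: A=k + 1; B=k + 5; C=1.
Set up (k + 1)·f(k+1) − (k + 4)·f(k) − (1) = 0.
Degrees (1,1,0) ⇒ d ≤ 3.
Coefficient equations give f(k) = k*(k**2 + 6*k + 11)/18.
So s_k = (B(k−1)f/C)·t_k = (k*(k + 4)*(k**2 + 6*k + 11)/18)·t_k = k*(k**2 + 6*k + 11)/(3*(k + 1)*(k + 2)*(k + 3)).
Δs = 6/(k**4 + 10*k**3 + 35*k**2 + 50*k + 24), as required.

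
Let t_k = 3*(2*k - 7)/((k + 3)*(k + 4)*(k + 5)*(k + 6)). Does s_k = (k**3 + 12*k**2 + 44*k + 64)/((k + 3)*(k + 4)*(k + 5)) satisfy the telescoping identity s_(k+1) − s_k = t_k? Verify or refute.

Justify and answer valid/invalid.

Valid — Δs_k = t_k.

s_(k+1) = (44*k + (k + 1)**3 + 12*(k + 1)**2 + 108)/((k + 4)*(k + 5)*(k + 6))
s_(k+1) − s_k = 3*(2*k - 7)/(k**4 + 18*k**3 + 119*k**2 + 342*k + 360)
(s_(k+1) − s_k) − t_k = 0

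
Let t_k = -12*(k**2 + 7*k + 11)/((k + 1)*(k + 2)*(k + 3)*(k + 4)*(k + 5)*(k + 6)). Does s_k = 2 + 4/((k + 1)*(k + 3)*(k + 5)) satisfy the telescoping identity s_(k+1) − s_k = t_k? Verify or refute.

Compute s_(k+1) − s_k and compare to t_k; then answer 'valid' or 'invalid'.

s_(k+1) = 2 + 4/((k + 2)*(k + 4)*(k + 6))
s_(k+1) − s_k = 4/((k + 2)*(k + 4)*(k + 6)) - 4/((k + 1)*(k + 3)*(k + 5))
(s_(k+1) − s_k) − t_k = 0

valid (s_(k+1) − s_k reduces to t_k)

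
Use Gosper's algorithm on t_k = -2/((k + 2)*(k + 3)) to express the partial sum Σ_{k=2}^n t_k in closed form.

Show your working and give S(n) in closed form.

Step 1: r(k) = (k + 2)/(k + 4).
A = k + 2, B = k + 4, C = 1.
Solve (k + 2)·f(k+1) − (k + 3)·f(k) = 1.
Degrees (1,1,0) ⇒ d ≤ 1.
Solving with deg f ≤ 1: f(k) = k/2.
Then R = B(k−1)f/C = k*(k + 3)/2, so s_k = R(k)·t_k = -k/(k + 2).
Δs = -2/(k**2 + 5*k + 6), as required.
Evaluate: s_(n+1) = (-n - 1)/(n + 3); subtract s_(2) = -1/2 ⇒ S(n) = (1 - n)/(2*(n + 3)).

S(n) = (1 - n)/(2*(n + 3))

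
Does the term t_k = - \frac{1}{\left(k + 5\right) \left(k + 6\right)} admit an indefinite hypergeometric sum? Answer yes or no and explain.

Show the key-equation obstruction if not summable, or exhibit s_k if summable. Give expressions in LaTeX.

Ratio r(k) = (k + 5)/(k + 7).
Factor: A=k + 5; B=k + 7; C=1.
Solve (k + 5)·f(k+1) − (k + 6)·f(k) = 1.
From deg A=1, deg B=1, deg C=0: d=1.
A polynomial solution: f(k) = k/5.
R(k) = B(k−1)·f(k)/C(k) = k*(k + 6)/5; s_k = R·t_k = -k/(5*k + 25).
Check: Δs_k = -1/(k**2 + 11*k + 30). ✓

Yes. s_k = - \frac{k}{5 k + 25}.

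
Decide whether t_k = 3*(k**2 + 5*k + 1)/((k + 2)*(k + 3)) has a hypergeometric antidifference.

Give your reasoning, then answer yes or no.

Yes. s_k = 3*k*(2*k - 1)/(2*(k + 2)).

The ratio is (k + 2)*(5*k + (k + 1)**2 + 6)/((k + 4)*(k**2 + 5*k + 1)).
Gosper form: A/B · C(k+1)/C(k) with A=k + 2, B=k + 4, C=k**2 + 5*k + 1.
Solve (k + 2)·f(k+1) − (k + 3)·f(k) = k**2 + 5*k + 1.
Degrees (1,1,2) ⇒ d ≤ 2.
Solve for f: f(k) = k*(2*k - 1)/2 (degree 2 ≤ 2).
Certificate R = B(k−1)f/C = k*(k + 3)*(2*k - 1)/(2*(k**2 + 5*k + 1)) gives s_k = 3*k*(2*k - 1)/(2*(k + 2)).
Verify: 3*(k**2 + 5*k + 1)/(k**2 + 5*k + 6) matches t_k.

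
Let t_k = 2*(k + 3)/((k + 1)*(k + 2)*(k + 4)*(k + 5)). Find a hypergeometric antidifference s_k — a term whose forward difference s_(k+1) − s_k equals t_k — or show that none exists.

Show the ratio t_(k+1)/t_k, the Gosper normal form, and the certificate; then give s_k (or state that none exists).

s_k = k*(k + 5)/(4*(k**2 + 5*k + 4))

The ratio is (k + 1)*(k + 4)**2/((k + 3)**2*(k + 6)).
Gosper form: A/B · C(k+1)/C(k) with A=k + 1, B=k + 6, C=k**2 + 6*k + 9.
Solve (k + 1)·f(k+1) − (k + 5)·f(k) = k**2 + 6*k + 9.
d = 4 from the (1,1,2) case.
Match coefficients ⇒ f(k) = k*(k + 2)*(k + 3)*(k + 5)/8.
Certificate R = B(k−1)f/C = k*(k + 2)*(k + 5)**2/(8*(k + 3)) gives s_k = k*(k + 5)/(4*(k**2 + 5*k + 4)).
Verify: 2*(k + 3)/(k**4 + 12*k**3 + 49*k**2 + 78*k + 40) matches t_k.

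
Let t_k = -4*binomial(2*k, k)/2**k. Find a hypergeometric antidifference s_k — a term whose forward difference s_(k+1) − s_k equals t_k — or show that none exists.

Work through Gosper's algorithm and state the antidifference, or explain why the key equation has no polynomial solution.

not Gosper-summable; s_k does not exist

The ratio is (2*k + 1)/(k + 1).
Take A(k)=2*k + 1, B(k)=k + 1, C(k)=1.
f must satisfy (2*k + 1)·f(k+1) − (k)·f(k) = 1.
From deg A=1, deg B=1, deg C=0: d=-1.
deg f ≤ -1 is impossible — no certificate.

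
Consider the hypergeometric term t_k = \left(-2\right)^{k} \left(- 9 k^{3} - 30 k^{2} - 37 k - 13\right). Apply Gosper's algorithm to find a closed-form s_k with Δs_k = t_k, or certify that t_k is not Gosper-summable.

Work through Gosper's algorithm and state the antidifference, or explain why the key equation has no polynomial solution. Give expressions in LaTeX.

r(k) = 2*(-9*k**3 - 57*k**2 - 124*k - 89)/(9*k**3 + 30*k**2 + 37*k + 13) after simplifying.
So A=-2 and B=1, with C=k**3 + 10*k**2/3 + 37*k/9 + 13/9.
f must satisfy (-2)·f(k+1) − (1)·f(k) = k**3 + 10*k**2/3 + 37*k/9 + 13/9.
Degrees (0,0,3) ⇒ d ≤ 3.
Match coefficients ⇒ f(k) = -(3*k**3 + 4*k**2 + k - 1)/9.
R(k) = B(k−1)·f(k)/C(k) = -(3*k**3 + 4*k**2 + k - 1)/(9*k**3 + 30*k**2 + 37*k + 13); s_k = R·t_k = (-2)**k*(3*k**3 + 4*k**2 + k - 1).
s_(k+1) − s_k = (-2)**k*(-9*k**3 - 30*k**2 - 37*k - 13) = t_k.

s_k = \left(-2\right)^{k} \left(3 k^{3} + 4 k^{2} + k - 1\right)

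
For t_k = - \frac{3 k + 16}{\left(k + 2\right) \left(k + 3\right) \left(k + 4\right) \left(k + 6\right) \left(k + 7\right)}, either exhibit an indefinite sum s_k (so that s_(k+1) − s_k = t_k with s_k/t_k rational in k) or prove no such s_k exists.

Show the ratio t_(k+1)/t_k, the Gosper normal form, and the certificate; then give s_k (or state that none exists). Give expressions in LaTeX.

s_k = \frac{k \left(- k^{2} - 11 k - 36\right)}{36 \left(k^{3} + 11 k^{2} + 36 k + 36\right)}

r(k) = (k + 2)*(k + 6)*(3*k + 19)/((k + 5)*(k + 8)*(3*k + 16)) after simplifying.
Take A(k)=k + 2, B(k)=k + 8, C(k)=k**2 + 31*k/3 + 80/3.
Need (k + 2)·f(k+1) − (k + 7)·f(k) = k**2 + 31*k/3 + 80/3.
d = 5 from the (1,1,2) case.
A polynomial solution: f(k) = k*(k + 4)*(k + 5)*(k**2 + 11*k + 36)/108.
Then R = B(k−1)f/C = k*(k + 4)*(k + 7)*(k**2 + 11*k + 36)/(36*(3*k + 16)), so s_k = R(k)·t_k = k*(-k**2 - 11*k - 36)/(36*(k**3 + 11*k**2 + 36*k + 36)).
Verify: (-3*k - 16)/(k**5 + 22*k**4 + 185*k**3 + 740*k**2 + 1404*k + 1008) matches t_k.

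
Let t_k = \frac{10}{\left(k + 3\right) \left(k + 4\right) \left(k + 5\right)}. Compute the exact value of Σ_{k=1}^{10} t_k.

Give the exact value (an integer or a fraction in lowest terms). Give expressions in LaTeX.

Σ = 19/84

r(k) = (k + 3)/(k + 6) after simplifying.
Gosper form: A/B · C(k+1)/C(k) with A=k + 3, B=k + 6, C=1.
Solve (k + 3)·f(k+1) − (k + 5)·f(k) = 1.
Degrees (1,1,0) ⇒ d ≤ 2.
Coefficient equations give f(k) = k*(k + 7)/24.
So s_k = (B(k−1)f/C)·t_k = (k*(k + 5)*(k + 7)/24)·t_k = 5*k*(k + 7)/(12*(k + 3)*(k + 4)).
Check: Δs_k = 10/(k**3 + 12*k**2 + 47*k + 60). ✓
Σ_(k=1)^(10) t_k = s_(11) − s_(1) = 11/28 − (1/6) = 19/84.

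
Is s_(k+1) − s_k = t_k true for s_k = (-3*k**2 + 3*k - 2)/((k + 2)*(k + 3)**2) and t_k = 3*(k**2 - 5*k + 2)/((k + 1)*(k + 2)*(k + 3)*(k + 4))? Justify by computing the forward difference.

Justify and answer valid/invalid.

Invalid: residual 2*(-6*k**3 - 3*k**2 + 49*k - 26)/(k**6 + 17*k**5 + 117*k**4 + 415*k**3 + 794*k**2 + 768*k + 288) ≠ 0.

s_(k+1) = (3*k - 3*(k + 1)**2 + 1)/((k + 3)*(k + 4)**2)
s_(k+1) − s_k = (3*k**3 - 9*k**2 - 60*k + 20)/(k**5 + 16*k**4 + 101*k**3 + 314*k**2 + 480*k + 288)
(s_(k+1) − s_k) − t_k = 2*(-6*k**3 - 3*k**2 + 49*k - 26)/(k**6 + 17*k**5 + 117*k**4 + 415*k**3 + 794*k**2 + 768*k + 288)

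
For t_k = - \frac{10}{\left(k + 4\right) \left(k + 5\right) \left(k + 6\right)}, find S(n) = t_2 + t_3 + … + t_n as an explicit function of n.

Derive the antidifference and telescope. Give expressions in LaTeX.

r(k) = (k + 4)/(k + 7) after simplifying.
Take A(k)=k + 4, B(k)=k + 7, C(k)=1.
f must satisfy (k + 4)·f(k+1) − (k + 6)·f(k) = 1.
deg f ≤ 2 (via 1,1,0).
Match coefficients ⇒ f(k) = k*(k + 9)/40.
Certificate R = B(k−1)f/C = k*(k + 6)*(k + 9)/40 gives s_k = k*(-k - 9)/(4*(k + 4)*(k + 5)).
Check: Δs_k = -10/(k**3 + 15*k**2 + 74*k + 120). ✓
Telescope: S(n) = s_(n+1) − s_(2) = (-n**2 - 11*n - 10)/(4*(n**2 + 11*n + 30)) − (-11/84) = 5*(-n**2 - 11*n + 12)/(42*(n**2 + 11*n + 30)).

S(n) = \frac{5 \left(- n^{2} - 11 n + 12\right)}{42 \left(n^{2} + 11 n + 30\right)}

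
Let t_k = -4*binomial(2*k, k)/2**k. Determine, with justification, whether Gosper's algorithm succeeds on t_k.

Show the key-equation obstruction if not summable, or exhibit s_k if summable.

No — t_k has no hypergeometric antidifference.

t_(k+1)/t_k = (2*k + 1)/(k + 1).
So A=2*k + 1 and B=k + 1, with C=1.
Solve (2*k + 1)·f(k+1) − (k)·f(k) = 1.
From deg A=1, deg B=1, deg C=0: d=-1.
d = -1 < 0 ⇒ no nonzero polynomial f; not summable.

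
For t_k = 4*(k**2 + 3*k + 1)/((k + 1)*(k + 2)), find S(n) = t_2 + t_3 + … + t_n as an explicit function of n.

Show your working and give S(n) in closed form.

Compute t_(k+1)/t_k: get (k + 1)*(3*k + (k + 1)**2 + 4)/((k + 3)*(k**2 + 3*k + 1)).
A = k + 1, B = k + 3, C = k**2 + 3*k + 1.
Need (k + 1)·f(k+1) − (k + 2)·f(k) = k**2 + 3*k + 1.
Bound: deg f ≤ 2.
Solving with deg f ≤ 2: f(k) = k**2.
R(k) = B(k−1)·f(k)/C(k) = k**2*(k + 2)/(k**2 + 3*k + 1); s_k = R·t_k = 4*k**2/(k + 1).
Check: Δs_k = 4*(k**2 + 3*k + 1)/(k**2 + 3*k + 2). ✓
Telescope: S(n) = s_(n+1) − s_(2) = 4*(n**2 + 2*n + 1)/(n + 2) − (16/3) = 4*(3*n**2 + 2*n - 5)/(3*(n + 2)).

S(n) = 4*(3*n**2 + 2*n - 5)/(3*(n + 2))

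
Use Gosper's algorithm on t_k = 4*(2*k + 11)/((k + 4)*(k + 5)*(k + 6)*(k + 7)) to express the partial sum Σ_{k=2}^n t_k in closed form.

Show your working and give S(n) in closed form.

S(n) = (n**2 + 12*n - 13)/(12*(n**2 + 12*n + 35))

t_(k+1)/t_k = (k + 4)*(2*k + 13)/((k + 8)*(2*k + 11)).
Factor: A=k + 4; B=k + 8; C=k + 11/2.
Need (k + 4)·f(k+1) − (k + 7)·f(k) = k + 11/2.
From deg A=1, deg B=1, deg C=1: d=3.
Coefficient equations give f(k) = k*(k + 5)*(k + 10)/48.
R(k) = B(k−1)·f(k)/C(k) = k*(k + 5)*(k + 7)*(k + 10)/(24*(2*k + 11)); s_k = R·t_k = k*(k + 10)/(6*(k**2 + 10*k + 24)).
Δs = 4*(2*k + 11)/(k**4 + 22*k**3 + 179*k**2 + 638*k + 840), as required.
Σ_(k=2)^n t_k = s_(n+1) − s_(2) = ((n**2 + 12*n + 11)/(6*(n**2 + 12*n + 35))) − (1/12), i.e. (n**2 + 12*n - 13)/(12*(n**2 + 12*n + 35)).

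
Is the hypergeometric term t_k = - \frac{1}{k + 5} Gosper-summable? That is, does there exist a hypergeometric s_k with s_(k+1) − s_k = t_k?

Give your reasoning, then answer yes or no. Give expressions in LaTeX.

No — t_k has no hypergeometric antidifference.

Ratio r(k) = (k + 5)/(k + 6).
Factor: A=k + 5; B=k + 6; C=1.
Solve (k + 5)·f(k+1) − (k + 5)·f(k) = 1.
Degrees (1,1,0) ⇒ d ≤ 0.
Write f(k) = c0. Then LHS − RHS = -1, requiring -1 = 0: contradictory. No certificate.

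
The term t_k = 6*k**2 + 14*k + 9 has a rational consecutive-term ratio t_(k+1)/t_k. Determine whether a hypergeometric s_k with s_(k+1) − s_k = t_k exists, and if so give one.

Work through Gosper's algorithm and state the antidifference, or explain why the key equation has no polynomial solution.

t_(k+1)/t_k = (6*k**2 + 26*k + 29)/(6*k**2 + 14*k + 9).
Take A(k)=1, B(k)=1, C(k)=k**2 + 7*k/3 + 3/2.
Set up (1)·f(k+1) − (1)·f(k) − (k**2 + 7*k/3 + 3/2) = 0.
From deg A=0, deg B=0, deg C=2: d=3.
Match coefficients ⇒ f(k) = k*(2*k**2 + 4*k + 3)/6.
Get s_k = R·t_k = k*(2*k**2 + 4*k + 3) with R(k) = B(k−1)f(k)/C(k) = k*(2*k**2 + 4*k + 3)/(6*k**2 + 14*k + 9).
Check: Δs_k = 6*k**2 + 14*k + 9. ✓

s_k = k*(2*k**2 + 4*k + 3)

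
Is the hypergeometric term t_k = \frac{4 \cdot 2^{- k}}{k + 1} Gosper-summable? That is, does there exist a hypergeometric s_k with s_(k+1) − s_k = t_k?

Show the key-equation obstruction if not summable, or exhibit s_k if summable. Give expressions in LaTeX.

No; the degree bound rules out any f.

Ratio r(k) = (k + 1)/(2*(k + 2)).
Normal form (A,B,C) = (k/2 + 1/2, k + 2, 1).
Set up (k/2 + 1/2)·f(k+1) − (k + 1)·f(k) − (1) = 0.
d = -1 from the (1,1,0) case.
deg f ≤ -1 is impossible — no certificate.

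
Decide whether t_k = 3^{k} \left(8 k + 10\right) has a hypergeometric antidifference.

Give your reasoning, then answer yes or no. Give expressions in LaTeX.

The ratio is 3*(4*k + 9)/(4*k + 5).
Factor: A=3; B=1; C=k + 5/4.
Solve (3)·f(k+1) − (1)·f(k) = k + 5/4.
d = 1 from the (0,0,1) case.
Match coefficients ⇒ f(k) = (4*k - 1)/8.
R(k) = B(k−1)·f(k)/C(k) = (4*k - 1)/(2*(4*k + 5)); s_k = R·t_k = 3**k*(4*k - 1).
Δs = 3**k*(8*k + 10), as required.

Yes. s_k = 3^{k} \left(4 k - 1\right).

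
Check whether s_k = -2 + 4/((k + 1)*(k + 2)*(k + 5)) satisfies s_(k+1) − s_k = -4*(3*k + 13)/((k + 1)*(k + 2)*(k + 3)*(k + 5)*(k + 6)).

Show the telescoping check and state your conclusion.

s_(k+1) = -2 + 4/((k + 2)*(k + 3)*(k + 6))
s_(k+1) − s_k = 4*(-3*k - 13)/(k**5 + 17*k**4 + 107*k**3 + 307*k**2 + 396*k + 180)
(s_(k+1) − s_k) − t_k = 0

valid (s_(k+1) − s_k reduces to t_k)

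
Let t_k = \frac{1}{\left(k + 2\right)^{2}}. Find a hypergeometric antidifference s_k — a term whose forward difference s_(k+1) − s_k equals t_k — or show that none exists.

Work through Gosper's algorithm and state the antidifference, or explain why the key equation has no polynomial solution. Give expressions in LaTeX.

none — t_k is not Gosper-summable

r(k) = (k + 2)**2/(k + 3)**2 after simplifying.
Gosper form: A/B · C(k+1)/C(k) with A=k**2 + 4*k + 4, B=k**2 + 6*k + 9, C=1.
Set up (k**2 + 4*k + 4)·f(k+1) − (k**2 + 4*k + 4)·f(k) − (1) = 0.
Degrees (2,2,0) ⇒ d ≤ 0.
Write f(k) = c0. Then LHS − RHS = -1, requiring -1 = 0: contradictory. No certificate.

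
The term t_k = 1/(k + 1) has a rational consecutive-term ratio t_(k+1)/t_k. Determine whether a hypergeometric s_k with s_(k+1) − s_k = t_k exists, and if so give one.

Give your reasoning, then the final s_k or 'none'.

t_(k+1)/t_k = (k + 1)/(k + 2).
Normal form (A,B,C) = (k + 1, k + 2, 1).
Solve (k + 1)·f(k+1) − (k + 1)·f(k) = 1.
d = 0 from the (1,1,0) case.
Write f(k) = c0. Then LHS − RHS = -1, requiring -1 = 0: contradictory. No certificate.

not Gosper-summable; s_k does not exist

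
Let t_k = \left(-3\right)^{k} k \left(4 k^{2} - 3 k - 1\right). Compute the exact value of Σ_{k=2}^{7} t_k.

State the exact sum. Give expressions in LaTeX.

Σ = -2204496

t_(k+1)/t_k = 3*(-4*k**2 - 9*k - 5)/(4*k**2 - 3*k - 1).
Normal form (A,B,C) = (-3, 1, k**3 - 3*k**2/4 - k/4).
f must satisfy (-3)·f(k+1) − (1)·f(k) = k**3 - 3*k**2/4 - k/4.
Bound: deg f ≤ 3.
Coefficient equations give f(k) = -k*(k - 2)*(k - 1)/4.
Get s_k = R·t_k = (-3)**k*k*(-k**2 + 3*k - 2) with R(k) = B(k−1)f(k)/C(k) = -(k - 2)/(4*k + 1).
Δs = (-3)**k*k*(4*k**2 - 3*k - 1), as required.
Telescoping: Σ = s_(8) − s_(2) = -2204496 − (0) = -2204496.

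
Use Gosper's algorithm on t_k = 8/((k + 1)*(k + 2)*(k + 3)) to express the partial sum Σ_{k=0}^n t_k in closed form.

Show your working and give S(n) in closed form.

S(n) = 2*(n**2 + 5*n + 4)/(n**2 + 5*n + 6)

r(k) = (k + 1)/(k + 4) after simplifying.
So A=k + 1 and B=k + 4, with C=1.
Set up (k + 1)·f(k+1) − (k + 3)·f(k) − (1) = 0.
Degrees (1,1,0) ⇒ d ≤ 2.
Solving with deg f ≤ 2: f(k) = k*(k + 3)/4.
Get s_k = R·t_k = 2*k*(k + 3)/((k + 1)*(k + 2)) with R(k) = B(k−1)f(k)/C(k) = k*(k + 3)**2/4.
Check: Δs_k = 8/(k**3 + 6*k**2 + 11*k + 6). ✓
Σ_(k=0)^n t_k = s_(n+1) − s_(0) = (2*(n**2 + 5*n + 4)/(n**2 + 5*n + 6)) − (0), i.e. 2*(n**2 + 5*n + 4)/(n**2 + 5*n + 6).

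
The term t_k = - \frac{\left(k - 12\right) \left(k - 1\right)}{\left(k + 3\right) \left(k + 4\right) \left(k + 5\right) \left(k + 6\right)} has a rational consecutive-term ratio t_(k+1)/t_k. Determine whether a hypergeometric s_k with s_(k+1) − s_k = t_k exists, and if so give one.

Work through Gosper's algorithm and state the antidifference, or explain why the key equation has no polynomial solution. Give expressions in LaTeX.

The ratio is k*(k - 11)*(k + 3)/((k - 12)*(k - 1)*(k + 7)).
Normal form (A,B,C) = (k + 3, k + 7, k**2 - 13*k + 12).
f must satisfy (k + 3)·f(k+1) − (k + 6)·f(k) = k**2 - 13*k + 12.
d = 3 from the (1,1,2) case.
A polynomial solution: f(k) = k*(k**2 - 18*k + 137)/30.
So s_k = (B(k−1)f/C)·t_k = (k*(k + 6)*(k**2 - 18*k + 137)/(30*(k - 12)*(k - 1)))·t_k = k*(-k**2 + 18*k - 137)/(30*(k**3 + 12*k**2 + 47*k + 60)).
Δs = (-k**2 + 13*k - 12)/(k**4 + 18*k**3 + 119*k**2 + 342*k + 360), as required.

s_k = \frac{k \left(- k^{2} + 18 k - 137\right)}{30 \left(k^{3} + 12 k^{2} + 47 k + 60\right)}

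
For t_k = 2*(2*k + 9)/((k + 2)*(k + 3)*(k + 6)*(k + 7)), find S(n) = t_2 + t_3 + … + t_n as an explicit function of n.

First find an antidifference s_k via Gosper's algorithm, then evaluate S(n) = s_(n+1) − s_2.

S(n) = (n**2 + 10*n - 11)/(16*(n**2 + 10*n + 21))

Ratio r(k) = (k + 2)*(k + 6)*(2*k + 11)/((k + 4)*(k + 8)*(2*k + 9)).
So A=k + 2 and B=k + 8, with C=k**3 + 27*k**2/2 + 121*k/2 + 90.
Need (k + 2)·f(k+1) − (k + 7)·f(k) = k**3 + 27*k**2/2 + 121*k/2 + 90.
From deg A=1, deg B=1, deg C=3: d=5.
A polynomial solution: f(k) = k*(k + 3)*(k + 4)*(k + 5)*(k + 8)/24.
R(k) = B(k−1)·f(k)/C(k) = k*(k + 3)*(k + 7)*(k + 8)/(12*(2*k + 9)); s_k = R·t_k = k*(k + 8)/(6*(k**2 + 8*k + 12)).
Verify: 2*(2*k + 9)/(k**4 + 18*k**3 + 113*k**2 + 288*k + 252) matches t_k.
Telescope: S(n) = s_(n+1) − s_(2) = (n**2 + 10*n + 9)/(6*(n**2 + 10*n + 21)) − (5/48) = (n**2 + 10*n - 11)/(16*(n**2 + 10*n + 21)).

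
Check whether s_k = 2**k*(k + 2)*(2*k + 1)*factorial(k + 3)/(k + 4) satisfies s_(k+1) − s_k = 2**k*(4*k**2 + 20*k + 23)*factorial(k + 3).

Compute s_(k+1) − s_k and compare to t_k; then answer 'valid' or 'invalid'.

s_(k+1) = 2**(k + 1)*(k + 3)*(2*k + 3)*factorial(k + 4)/(k + 5)
s_(k+1) − s_k = 2**k*(4*k**4 + 48*k**3 + 211*k**2 + 405*k + 278)*factorial(k + 3)/((k + 4)*(k + 5))
(s_(k+1) − s_k) − t_k = -2**(k + 1)*(4*k**3 + 36*k**2 + 101*k + 91)*factorial(k + 3)/((k + 4)*(k + 5))

Invalid: residual -2**(k + 1)*(4*k**3 + 36*k**2 + 101*k + 91)*factorial(k + 3)/((k + 4)*(k + 5)) ≠ 0.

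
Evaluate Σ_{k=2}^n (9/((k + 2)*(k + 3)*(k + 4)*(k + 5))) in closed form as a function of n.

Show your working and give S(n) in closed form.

The ratio is (k + 2)/(k + 6).
A = k + 2, B = k + 6, C = 1.
Set up (k + 2)·f(k+1) − (k + 5)·f(k) − (1) = 0.
Degrees (1,1,0) ⇒ d ≤ 3.
Match coefficients ⇒ f(k) = k*(k**2 + 9*k + 26)/72.
Then R = B(k−1)f/C = k*(k + 5)*(k**2 + 9*k + 26)/72, so s_k = R(k)·t_k = k*(k**2 + 9*k + 26)/(8*(k + 2)*(k + 3)*(k + 4)).
Δs = 9/(k**4 + 14*k**3 + 71*k**2 + 154*k + 120), as required.
Σ_(k=2)^n t_k = s_(n+1) − s_(2) = ((n**3 + 12*n**2 + 47*n + 36)/(8*(n**3 + 12*n**2 + 47*n + 60))) − (1/10), i.e. (n**3 + 12*n**2 + 47*n - 60)/(40*(n**3 + 12*n**2 + 47*n + 60)).

S(n) = (n**3 + 12*n**2 + 47*n - 60)/(40*(n**3 + 12*n**2 + 47*n + 60))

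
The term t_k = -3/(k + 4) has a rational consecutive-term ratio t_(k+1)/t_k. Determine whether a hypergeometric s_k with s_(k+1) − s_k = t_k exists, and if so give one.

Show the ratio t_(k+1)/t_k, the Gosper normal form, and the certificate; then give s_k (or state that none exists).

none — t_k is not Gosper-summable

r(k) = (k + 4)/(k + 5) after simplifying.
Take A(k)=k + 4, B(k)=k + 5, C(k)=1.
Key eq: (k + 4)·f(k+1) = (k + 4)·f(k) + (1).
Bound: deg f ≤ 0.
f = c0 ⇒ A·f(k+1) − B(k−1)·f(k) − C = -1. The system {-1 = 0} is inconsistent; no antidifference.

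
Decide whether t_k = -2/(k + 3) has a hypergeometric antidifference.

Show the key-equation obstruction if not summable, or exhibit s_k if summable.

Step 1: r(k) = (k + 3)/(k + 4).
So A=k + 3 and B=k + 4, with C=1.
Solve (k + 3)·f(k+1) − (k + 3)·f(k) = 1.
d = 0 from the (1,1,0) case.
Put f(k) = c0: A·f(k+1) − B(k−1)·f(k) − C = -1; need -1 = 0 — inconsistent ⇒ no f, not summable.

No — the linear system for f has no solution.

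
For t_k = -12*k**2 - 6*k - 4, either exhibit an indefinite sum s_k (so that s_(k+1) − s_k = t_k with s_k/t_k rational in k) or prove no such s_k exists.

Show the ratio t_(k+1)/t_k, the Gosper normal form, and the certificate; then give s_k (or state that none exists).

s_k = k*(-4*k**2 + 3*k - 3)

r(k) = (6*k**2 + 15*k + 11)/(6*k**2 + 3*k + 2) after simplifying.
Factor: A=1; B=1; C=k**2 + k/2 + 1/3.
Need (1)·f(k+1) − (1)·f(k) = k**2 + k/2 + 1/3.
Bound: deg f ≤ 3.
Coefficient equations give f(k) = k*(4*k**2 - 3*k + 3)/12.
Then R = B(k−1)f/C = k*(4*k**2 - 3*k + 3)/(2*(6*k**2 + 3*k + 2)), so s_k = R(k)·t_k = k*(-4*k**2 + 3*k - 3).
s_(k+1) − s_k = -12*k**2 - 6*k - 4 = t_k.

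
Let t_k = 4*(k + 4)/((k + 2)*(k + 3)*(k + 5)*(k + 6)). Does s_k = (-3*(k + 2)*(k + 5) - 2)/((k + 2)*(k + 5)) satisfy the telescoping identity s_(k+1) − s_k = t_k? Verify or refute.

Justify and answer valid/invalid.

s_(k+1) = (-3*(k + 3)*(k + 6) - 2)/((k + 3)*(k + 6))
s_(k+1) − s_k = 4*(k + 4)/(k**4 + 16*k**3 + 91*k**2 + 216*k + 180)
(s_(k+1) − s_k) − t_k = 0

valid; difference matches t_k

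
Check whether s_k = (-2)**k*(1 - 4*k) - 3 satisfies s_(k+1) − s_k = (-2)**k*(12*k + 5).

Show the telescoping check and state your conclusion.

valid (s_(k+1) − s_k reduces to t_k)

s_(k+1) = 2*(-2)**k*(4*k + 3) - 3
s_(k+1) − s_k = (-2)**k*(12*k + 5)
(s_(k+1) − s_k) − t_k = 0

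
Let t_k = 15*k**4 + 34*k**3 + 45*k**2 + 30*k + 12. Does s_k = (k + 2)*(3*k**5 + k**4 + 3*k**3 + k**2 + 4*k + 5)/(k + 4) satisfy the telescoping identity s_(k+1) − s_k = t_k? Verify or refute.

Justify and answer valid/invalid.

s_(k+1) = (3*k**6 + 25*k**5 + 85*k**4 + 157*k**3 + 172*k**2 + 119*k + 51)/(k + 5)
s_(k+1) − s_k = (15*k**6 + 145*k**5 + 465*k**4 + 759*k**3 + 764*k**2 + 452*k + 154)/(k**2 + 9*k + 20)
(s_(k+1) − s_k) − t_k = 2*(-12*k**5 - 93*k**4 - 178*k**3 - 209*k**2 - 128*k - 43)/(k**2 + 9*k + 20)

Invalid: residual 2*(-12*k**5 - 93*k**4 - 178*k**3 - 209*k**2 - 128*k - 43)/(k**2 + 9*k + 20) ≠ 0.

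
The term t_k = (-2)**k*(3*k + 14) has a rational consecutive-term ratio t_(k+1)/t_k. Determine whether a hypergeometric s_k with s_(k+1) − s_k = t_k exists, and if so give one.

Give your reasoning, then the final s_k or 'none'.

s_k = (-2)**k*(-k - 4)

t_(k+1)/t_k = 2*(-3*k - 17)/(3*k + 14).
So A=-2 and B=1, with C=k + 14/3.
Key eq: (-2)·f(k+1) = (1)·f(k) + (k + 14/3).
From deg A=0, deg B=0, deg C=1: d=1.
Match coefficients ⇒ f(k) = -(k + 4)/3.
Get s_k = R·t_k = (-2)**k*(-k - 4) with R(k) = B(k−1)f(k)/C(k) = -(k + 4)/(3*k + 14).
s_(k+1) − s_k = (-2)**k*(3*k + 14) = t_k.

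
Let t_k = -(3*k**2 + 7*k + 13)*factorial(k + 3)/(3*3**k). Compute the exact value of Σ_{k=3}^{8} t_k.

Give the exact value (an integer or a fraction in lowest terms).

Σ = -55172000/81

Ratio r(k) = (k + 4)*(7*k + 3*(k + 1)**2 + 20)/(3*(3*k**2 + 7*k + 13)).
Gosper form: A/B · C(k+1)/C(k) with A=k/3 + 4/3, B=1, C=k**2 + 7*k/3 + 13/3.
Key eq: (k/3 + 4/3)·f(k+1) = (1)·f(k) + (k**2 + 7*k/3 + 13/3).
Bound: deg f ≤ 1.
Solve for f: f(k) = 3*k + 1 (degree 1 ≤ 1).
R(k) = B(k−1)·f(k)/C(k) = 3*(3*k + 1)/(3*k**2 + 7*k + 13); s_k = R·t_k = -(3*k + 1)*factorial(k + 3)/3**k.
Verify: -(3*k**2 + 7*k + 13)*factorial(k + 3)/(3*3**k) matches t_k.
Telescoping: Σ = s_(9) − s_(3) = -55193600/81 − (-800/3) = -55172000/81.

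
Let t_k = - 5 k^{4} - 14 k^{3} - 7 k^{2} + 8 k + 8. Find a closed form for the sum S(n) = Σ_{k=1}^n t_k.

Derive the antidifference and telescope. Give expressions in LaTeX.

r(k) = (5*k**4 + 34*k**3 + 79*k**2 + 68*k + 10)/(5*k**4 + 14*k**3 + 7*k**2 - 8*k - 8) after simplifying.
Factor: A=1; B=1; C=k**4 + 14*k**3/5 + 7*k**2/5 - 8*k/5 - 8/5.
f must satisfy (1)·f(k+1) − (1)·f(k) = k**4 + 14*k**3/5 + 7*k**2/5 - 8*k/5 - 8/5.
d = 5 from the (0,0,4) case.
Solving with deg f ≤ 5: f(k) = k*(k**4 + k**3 - 3*k**2 - 4*k - 3)/5.
R(k) = B(k−1)·f(k)/C(k) = k*(k**4 + k**3 - 3*k**2 - 4*k - 3)/(5*k**4 + 14*k**3 + 7*k**2 - 8*k - 8); s_k = R·t_k = k*(-k**4 - k**3 + 3*k**2 + 4*k + 3).
Verify: -5*k**4 - 14*k**3 - 7*k**2 + 8*k + 8 matches t_k.
Evaluate: s_(n+1) = -n**5 - 6*n**4 - 11*n**3 - 3*n**2 + 11*n + 8; subtract s_(1) = 8 ⇒ S(n) = n*(-n**4 - 6*n**3 - 11*n**2 - 3*n + 11).

S(n) = n \left(- n^{4} - 6 n^{3} - 11 n^{2} - 3 n + 11\right)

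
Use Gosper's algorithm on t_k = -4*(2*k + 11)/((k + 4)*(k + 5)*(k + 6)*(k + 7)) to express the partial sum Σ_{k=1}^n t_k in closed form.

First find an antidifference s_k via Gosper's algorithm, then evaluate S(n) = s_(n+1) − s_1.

The ratio is (k + 4)*(2*k + 13)/((k + 8)*(2*k + 11)).
Factor: A=k + 4; B=k + 8; C=k + 11/2.
Need (k + 4)·f(k+1) − (k + 7)·f(k) = k + 11/2.
Bound: deg f ≤ 3.
Coefficient equations give f(k) = k*(k + 5)*(k + 10)/48.
R(k) = B(k−1)·f(k)/C(k) = k*(k + 5)*(k + 7)*(k + 10)/(24*(2*k + 11)); s_k = R·t_k = k*(-k - 10)/(6*(k**2 + 10*k + 24)).
s_(k+1) − s_k = 4*(-2*k - 11)/(k**4 + 22*k**3 + 179*k**2 + 638*k + 840) = t_k.
Σ_(k=1)^n t_k = s_(n+1) − s_(1) = ((-n**2 - 12*n - 11)/(6*(n**2 + 12*n + 35))) − (-11/210), i.e. 4*n*(-n - 12)/(35*(n**2 + 12*n + 35)).

S(n) = 4*n*(-n - 12)/(35*(n**2 + 12*n + 35))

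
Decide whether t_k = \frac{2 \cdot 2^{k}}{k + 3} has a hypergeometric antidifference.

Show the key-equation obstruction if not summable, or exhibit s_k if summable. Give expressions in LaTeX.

No — t_k has no hypergeometric antidifference.

Step 1: r(k) = 2*(k + 3)/(k + 4).
Normal form (A,B,C) = (2*k + 6, k + 4, 1).
Key eq: (2*k + 6)·f(k+1) = (k + 3)·f(k) + (1).
d = -1 from the (1,1,0) case.
Bound -1 < 0, so the key equation has no polynomial solution.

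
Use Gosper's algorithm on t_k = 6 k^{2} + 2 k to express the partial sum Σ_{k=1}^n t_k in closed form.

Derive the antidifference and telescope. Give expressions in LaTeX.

S(n) = 2 n \left(n^{2} + 2 n + 1\right)

Ratio r(k) = (k + 3*(k + 1)**2 + 1)/(k*(3*k + 1)).
Gosper form: A/B · C(k+1)/C(k) with A=1, B=1, C=k**2 + k/3.
f must satisfy (1)·f(k+1) − (1)·f(k) = k**2 + k/3.
d = 3 from the (0,0,2) case.
A polynomial solution: f(k) = k**2*(k - 1)/3.
So s_k = (B(k−1)f/C)·t_k = (k*(k - 1)/(3*k + 1))·t_k = 2*k**2*(k - 1).
Δs = 2*k*(3*k + 1), as required.
Evaluate: s_(n+1) = 2*n*(n**2 + 2*n + 1); subtract s_(1) = 0 ⇒ S(n) = 2*n*(n**2 + 2*n + 1).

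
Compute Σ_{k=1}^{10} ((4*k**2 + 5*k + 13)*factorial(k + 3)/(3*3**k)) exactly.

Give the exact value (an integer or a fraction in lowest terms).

Step 1: r(k) = (k + 4)*(5*k + 4*(k + 1)**2 + 18)/(3*(4*k**2 + 5*k + 13)).
Take A(k)=k/3 + 4/3, B(k)=1, C(k)=k**2 + 5*k/4 + 13/4.
Solve (k/3 + 4/3)·f(k+1) − (1)·f(k) = k**2 + 5*k/4 + 13/4.
d = 1 from the (1,0,2) case.
Match coefficients ⇒ f(k) = 3*(4*k - 3)/4.
Then R = B(k−1)f/C = 3*(4*k - 3)/(4*k**2 + 5*k + 13), so s_k = R(k)·t_k = (4*k - 3)*factorial(k + 3)/3**k.
Check: Δs_k = (4*k**2 + 5*k + 13)*factorial(k + 3)/(3*3**k). ✓
Evaluate s at k=11 and k=1: 14709094400/729 and 8; difference 14709088568/729.

Σ = 14709088568/729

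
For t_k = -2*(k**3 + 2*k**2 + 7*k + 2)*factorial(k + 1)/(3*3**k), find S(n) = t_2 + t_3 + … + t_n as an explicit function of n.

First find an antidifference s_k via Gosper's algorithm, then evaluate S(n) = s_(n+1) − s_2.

S(n) = 3**(-n - 1)*(32*3**n - 2*n**4*factorial(n) - 12*n**3*factorial(n) - 30*n**2*factorial(n) - 36*n*factorial(n) - 16*factorial(n))

t_(k+1)/t_k = (k**4 + 7*k**3 + 24*k**2 + 40*k + 24)/(3*(k**3 + 2*k**2 + 7*k + 2)).
Gosper form: A/B · C(k+1)/C(k) with A=k/3 + 2/3, B=1, C=k**3 + 2*k**2 + 7*k + 2.
Need (k/3 + 2/3)·f(k+1) − (1)·f(k) = k**3 + 2*k**2 + 7*k + 2.
Bound: deg f ≤ 2.
A polynomial solution: f(k) = 3*(k**2 + k + 2).
Then R = B(k−1)f/C = 3*(k**2 + k + 2)/(k**3 + 2*k**2 + 7*k + 2), so s_k = R(k)·t_k = -2*(k**2 + k + 2)*factorial(k + 1)/3**k.
s_(k+1) − s_k = -2*(k**3 + 2*k**2 + 7*k + 2)*factorial(k + 1)/(3*3**k) = t_k.
s_(n+1) = -2*3**(-n - 1)*(n**2 + 3*n + 4)*factorial(n + 2) and s_(2) = -32/3, so S(n) = 3**(-n - 1)*(32*3**n - 2*n**4*factorial(n) - 12*n**3*factorial(n) - 30*n**2*factorial(n) - 36*n*factorial(n) - 16*factorial(n)).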